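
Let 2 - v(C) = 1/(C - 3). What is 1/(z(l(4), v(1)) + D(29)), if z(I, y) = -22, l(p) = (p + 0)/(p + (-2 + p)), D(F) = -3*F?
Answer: -1/109 ≈ -0.0091743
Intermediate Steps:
v(C) = 2 - 1/(-3 + C) (v(C) = 2 - 1/(C - 3) = 2 - 1/(-3 + C))
l(p) = p/(-2 + 2*p)
1/(z(l(4), v(1)) + D(29)) = 1/(-22 - 3*29) = 1/(-22 - 87) = 1/(-109) = -1/109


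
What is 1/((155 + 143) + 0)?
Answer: 1/298 ≈ 0.0033557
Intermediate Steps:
1/((155 + 143) + 0) = 1/(298 + 0) = 1/298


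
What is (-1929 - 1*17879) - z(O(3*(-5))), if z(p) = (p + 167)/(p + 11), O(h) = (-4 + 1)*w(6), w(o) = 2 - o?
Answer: -455763/23 ≈ -19816.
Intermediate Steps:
O(h) = 12 (O(h) = (-4 + 1)*(2 - 1*6) = -3*(2 - 6) = -3*(-4) = 12)
z(p) = (167 + p)/(11 + p)
(-1929 - 1*17879) - z(O(3*(-5))) = (-1929 - 1*17879) - (167 + 12)/(11 + 12) = (-1929 - 17879) - 179/23 = -19808 - 179/23 = -455763/23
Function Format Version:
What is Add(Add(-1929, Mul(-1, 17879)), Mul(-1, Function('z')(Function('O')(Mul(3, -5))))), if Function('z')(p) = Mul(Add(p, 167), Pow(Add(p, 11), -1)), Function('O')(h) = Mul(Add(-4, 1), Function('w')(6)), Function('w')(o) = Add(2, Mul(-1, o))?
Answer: Rational(-455763, 23) ≈ -19816.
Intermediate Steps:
Function('O')(h) = 12 (Function('O')(h) = Mul(Add(-4, 1), Add(2, Mul(-1, 6))) = Mul(-3, Add(2, -6)) = Mul(-3, -4) = 12)
Function('z')(p) = Mul(Pow(Add(11, p), -1), Add(167, p)) (Function('z')(p) = Mul(Add(167, p), Pow(Add(11, p), -1)) = Mul(Pow(Add(11, p), -1), Add(167, p)))
Add(Add(-1929, Mul(-1, 17879)), Mul(-1, Function('z')(Function('O')(Mul(3, -5))))) = Add(Add(-1929, Mul(-1, 17879)), Mul(-1, Mul(Pow(Add(11, 12), -1), Add(167, 12)))) = Add(Add(-1929, -17879), Mul(-1, Mul(Pow(23, -1), 179))) = Add(-19808, Mul(-1, Mul(Rational(1, 23), 179))) = Add(-19808, Mul(-1, Rational(179, 23))) = Add(-19808, Rational(-179, 23)) = Rational(-455763, 23)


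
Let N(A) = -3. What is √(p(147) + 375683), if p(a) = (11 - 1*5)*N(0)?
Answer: √375665 ≈ 612.92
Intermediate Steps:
p(a) = -18 (p(a) = (11 - 1*5)*(-3) = (11 - 5)*(-3) = 6*(-3) = -18)
√(p(147) + 375683) = √(-18 + 375683) = √375665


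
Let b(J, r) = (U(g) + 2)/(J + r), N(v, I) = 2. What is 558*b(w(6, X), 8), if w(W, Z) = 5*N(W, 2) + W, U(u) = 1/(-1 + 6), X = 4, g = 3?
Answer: 1023/20 ≈ 51.150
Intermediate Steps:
U(u) = ⅕ (U(u) = 1/5 = ⅕)
w(W, Z) = 10 + W (w(W, Z) = 5*2 + W = 10 + W)
b(J, r) = 11/(5*(J + r)) (b(J, r) = (⅕ + 2)/(J + r) = 11/(5*(J + r)))
558*b(w(6, X), 8) = 558*(11/(5*((10 + 6) + 8))) = 558*(11/(5*(16 + 8))) = 558*((11/5)/24) = 558*((11/5)*(1/24)) = 558*(11/120) = 1023/20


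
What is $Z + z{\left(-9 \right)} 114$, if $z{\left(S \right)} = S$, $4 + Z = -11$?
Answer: $-1041$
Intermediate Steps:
$Z = -15$ ($Z = -4 - 11 = -15$)
$Z + z{\left(-9 \right)} 114 = -15 - 1026 = -1041$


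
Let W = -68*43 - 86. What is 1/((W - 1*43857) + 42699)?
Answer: -1/4168 ≈ -0.00023992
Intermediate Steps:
W = -3010 (W = -2924 - 86 = -3010)
1/((W - 1*43857) + 42699) = 1/((-3010 - 1*43857) + 42699) = 1/((-3010 - 43857) + 42699) = 1/(-46867 + 42699) = 1/(-4168) = -1/4168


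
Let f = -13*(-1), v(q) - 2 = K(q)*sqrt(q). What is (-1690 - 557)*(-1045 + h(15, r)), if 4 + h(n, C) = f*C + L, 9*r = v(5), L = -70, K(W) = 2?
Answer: 7523705/3 - 19474*sqrt(5)/3 ≈ 2.4934e+6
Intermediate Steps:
v(q) = 2 + 2*sqrt(q)
r = 2/9 + 2*sqrt(5)/9 (r = (2 + 2*sqrt(5))/9 = 2/9 + 2*sqrt(5)/9 ≈ 0.71913)
f = 13
h(n, C) = -74 + 13*C (h(n, C) = -4 + (13*C - 70) = -4 + (-70 + 13*C) = -74 + 13*C)
(-1690 - 557)*(-1045 + h(15, r)) = (-1690 - 557)*(-1045 + (-74 + 13*(2/9 + 2*sqrt(5)/9))) = -2247*(-1045 + (-74 + (26/9 + 26*sqrt(5)/9))) = -2247*(-1045 + (-640/9 + 26*sqrt(5)/9)) = -2247*(-10045/9 + 26*sqrt(5)/9) = 7523705/3 - 19474*sqrt(5)/3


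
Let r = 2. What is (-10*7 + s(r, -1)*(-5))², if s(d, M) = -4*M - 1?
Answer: 7225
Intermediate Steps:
s(d, M) = -1 - 4*M
(-10*7 + s(r, -1)*(-5))² = (-10*7 + (-1 - 4*(-1))*(-5))² = (-70 + (-1 + 4)*(-5))² = (-70 + 3*(-5))² = (-70 - 15)² = (-85)² = 7225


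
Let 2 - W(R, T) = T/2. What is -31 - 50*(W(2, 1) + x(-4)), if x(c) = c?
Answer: 94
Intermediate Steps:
W(R, T) = 2 - T/2
-31 - 50*(W(2, 1) + x(-4)) = -31 - 50*((2 - ½*1) - 4) = -31 - 50*((2 - ½) - 4) = -31 - 50*(3/2 - 4) = -31 - 50*(-5/2) = -31 + 125 = 94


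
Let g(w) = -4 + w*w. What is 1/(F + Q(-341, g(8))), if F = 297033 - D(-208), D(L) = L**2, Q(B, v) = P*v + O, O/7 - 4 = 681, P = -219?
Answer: 1/245424 ≈ 4.0746e-6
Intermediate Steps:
O = 4795 (O = 28 + 7*681 = 28 + 4767 = 4795)
g(w) = -4 + w**2
Q(B, v) = 4795 - 219*v (Q(B, v) = -219*v + 4795 = 4795 - 219*v)
F = 253769 (F = 297033 - 1*(-208)**2 = 297033 - 1*43264 = 297033 - 43264 = 253769)
1/(F + Q(-341, g(8))) = 1/(253769 + (4795 - 219*(-4 + 8**2))) = 1/(253769 + (4795 - 219*(-4 + 64))) = 1/(253769 + (4795 - 219*60)) = 1/(253769 + (4795 - 13140)) = 1/(253769 - 8345) = 1/245424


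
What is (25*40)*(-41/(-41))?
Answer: 1000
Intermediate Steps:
(25*40)*(-41/(-41)) = 1000*(-41*(-1/41)) = 1000*1 = 1000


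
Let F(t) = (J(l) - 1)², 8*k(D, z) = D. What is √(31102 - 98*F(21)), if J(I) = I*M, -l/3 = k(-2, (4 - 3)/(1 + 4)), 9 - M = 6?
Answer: √495182/4 ≈ 175.92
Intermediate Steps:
M = 3 (M = 9 - 1*6 = 9 - 6 = 3)
k(D, z) = D/8
l = ¾ (l = -3*(-2)/8 = -3*(-¼) = ¾ ≈ 0.75000)
J(I) = 3*I (J(I) = I*3 = 3*I)
F(t) = 25/16 (F(t) = (3*(¾) - 1)² = (9/4 - 1)² = (5/4)² = 25/16)
√(31102 - 98*F(21)) = √(31102 - 98*25/16) = √(31102 - 1225/8) = √(247591/8) = √495182/4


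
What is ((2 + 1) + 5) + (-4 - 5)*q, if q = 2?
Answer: -10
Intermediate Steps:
((2 + 1) + 5) + (-4 - 5)*q = ((2 + 1) + 5) + (-4 - 5)*2 = (3 + 5) - 9*2 = 8 - 18 = -10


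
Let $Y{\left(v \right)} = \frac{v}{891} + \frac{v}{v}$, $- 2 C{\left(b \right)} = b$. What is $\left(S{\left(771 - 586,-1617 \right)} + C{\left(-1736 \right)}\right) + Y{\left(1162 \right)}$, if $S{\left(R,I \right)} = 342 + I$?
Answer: $- \frac{360584}{891} \approx -404.7$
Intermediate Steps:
$C{\left(b \right)} = - \frac{b}{2}$
$Y{\left(v \right)} = 1 + \frac{v}{891}$ ($Y{\left(v \right)} = v \frac{1}{891} + 1 = \frac{v}{891} + 1 = 1 + \frac{v}{891}$)
$\left(S{\left(771 - 586,-1617 \right)} + C{\left(-1736 \right)}\right) + Y{\left(1162 \right)} = \left(\left(342 - 1617\right) - -868\right) + \left(1 + \frac{1}{891} \cdot 1162\right) = \left(-1275 + 868\right) + \left(1 + \frac{1162}{891}\right) = -407 + \frac{2053}{891} = - \frac{360584}{891}$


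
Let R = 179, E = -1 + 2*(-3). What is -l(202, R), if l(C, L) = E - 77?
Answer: 84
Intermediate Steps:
E = -7 (E = -1 - 6 = -7)
l(C, L) = -84 (l(C, L) = -7 - 77 = -84)
-l(202, R) = -1*(-84) = 84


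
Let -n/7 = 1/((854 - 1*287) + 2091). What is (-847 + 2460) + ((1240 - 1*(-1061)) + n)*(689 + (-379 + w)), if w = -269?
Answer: 255045445/2658 ≈ 95954.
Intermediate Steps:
n = -7/2658 (n = -7/((854 - 1*287) + 2091) = -7/((854 - 287) + 2091) = -7/(567 + 2091) = -7/2658 ≈ -0.0026336)
(-847 + 2460) + ((1240 - 1*(-1061)) + n)*(689 + (-379 + w)) = (-847 + 2460) + ((1240 - 1*(-1061)) - 7/2658)*(689 + (-379 - 269)) = 1613 + ((1240 + 1061) - 7/2658)*(689 - 648) = 1613 + (2301 - 7/2658)*41 = 1613 + (6116051/2658)*41 = 1613 + 250758091/2658 = 255045445/2658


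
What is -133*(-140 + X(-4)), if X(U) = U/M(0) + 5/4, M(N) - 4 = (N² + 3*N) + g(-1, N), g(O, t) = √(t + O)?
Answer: 1263367/68 - 532*I/17 ≈ 18579.0 - 31.294*I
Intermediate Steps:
g(O, t) = √(O + t)
M(N) = 4 + N² + √(-1 + N) + 3*N (M(N) = 4 + ((N² + 3*N) + √(-1 + N)) = 4 + (N² + √(-1 + N) + 3*N) = 4 + N² + √(-1 + N) + 3*N)
X(U) = 5/4 + U*(4 - I)/17 (X(U) = U/(4 + 0² + √(-1 + 0) + 3*0) + 5/4 = U/(4 + 0 + √(-1) + 0) + 5*(¼) = U/(4 + 0 + I + 0) + 5/4 = U/(4 + I) + 5/4 = U*((4 - I)/17) + 5/4 = U*(4 - I)/17 + 5/4 = 5/4 + U*(4 - I)/17)
-133*(-140 + X(-4)) = -133*(-140 + (5/4 + (1/17)*(-4)*(4 - I))) = -133*(-140 + (5/4 + (-16/17 + 4*I/17))) = -133*(-140 + (21/68 + 4*I/17)) = -133*(-9499/68 + 4*I/17) = 1263367/68 - 532*I/17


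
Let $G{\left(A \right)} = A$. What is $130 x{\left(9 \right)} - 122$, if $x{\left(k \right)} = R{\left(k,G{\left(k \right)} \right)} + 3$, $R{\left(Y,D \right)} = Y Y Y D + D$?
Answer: $854368$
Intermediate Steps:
$R{\left(Y,D \right)} = D + D Y^{3}$ ($R{\left(Y,D \right)} = Y^{2} Y D + D = Y^{3} D + D = D Y^{3} + D = D + D Y^{3}$)
$x{\left(k \right)} = 3 + k \left(1 + k^{3}\right)$ ($x{\left(k \right)} = k \left(1 + k^{3}\right) + 3 = 3 + k \left(1 + k^{3}\right)$)
$130 x{\left(9 \right)} - 122 = 130 \left(3 + 9 + 9^{4}\right) - 122 = 130 \left(3 + 9 + 6561\right) - 122 = 130 \cdot 6573 - 122 = 854490 - 122 = 854368$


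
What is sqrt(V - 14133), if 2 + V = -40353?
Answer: 14*I*sqrt(278) ≈ 233.43*I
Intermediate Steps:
V = -40355 (V = -2 - 40353 = -40355)
sqrt(V - 14133) = sqrt(-40355 - 14133) = sqrt(-54488) = 14*I*sqrt(278)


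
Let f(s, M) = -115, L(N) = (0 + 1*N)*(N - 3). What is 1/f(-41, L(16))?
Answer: -1/115 ≈ -0.0086956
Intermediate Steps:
L(N) = N*(-3 + N) (L(N) = (0 + N)*(-3 + N) = N*(-3 + N))
1/f(-41, L(16)) = 1/(-115) = -1/115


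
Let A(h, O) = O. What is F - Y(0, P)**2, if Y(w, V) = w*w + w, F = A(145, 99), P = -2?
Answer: 99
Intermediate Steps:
F = 99
Y(w, V) = w + w**2 (Y(w, V) = w**2 + w = w + w**2)
F - Y(0, P)**2 = 99 - (0*(1 + 0))**2 = 99 - (0*1)**2 = 99 - 1*0**2 = 99 - 1*0 = 99 + 0 = 99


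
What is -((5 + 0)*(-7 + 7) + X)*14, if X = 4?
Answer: -56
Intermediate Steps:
-((5 + 0)*(-7 + 7) + X)*14 = -((5 + 0)*(-7 + 7) + 4)*14 = -(5*0 + 4)*14 = -(0 + 4)*14 = -4*14 = -1*56 = -56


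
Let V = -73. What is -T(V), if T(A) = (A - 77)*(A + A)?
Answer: -21900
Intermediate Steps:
T(A) = 2*A*(-77 + A) (T(A) = (-77 + A)*(2*A) = 2*A*(-77 + A))
-T(V) = -2*(-73)*(-77 - 73) = -2*(-73)*(-150) = -1*21900 = -21900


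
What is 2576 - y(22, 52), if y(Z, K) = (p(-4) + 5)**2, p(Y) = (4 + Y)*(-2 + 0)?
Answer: 2551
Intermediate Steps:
p(Y) = -8 - 2*Y (p(Y) = (4 + Y)*(-2) = -8 - 2*Y)
y(Z, K) = 25 (y(Z, K) = ((-8 - 2*(-4)) + 5)**2 = ((-8 + 8) + 5)**2 = (0 + 5)**2 = 5**2 = 25)
2576 - y(22, 52) = 2576 - 1*25 = 2576 - 25 = 2551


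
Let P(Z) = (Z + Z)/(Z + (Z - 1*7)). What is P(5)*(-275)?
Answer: -2750/3 ≈ -916.67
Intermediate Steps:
P(Z) = 2*Z/(-7 + 2*Z) (P(Z) = (2*Z)/(Z + (Z - 7)) = (2*Z)/(Z + (-7 + Z)) = (2*Z)/(-7 + 2*Z) = 2*Z/(-7 + 2*Z))
P(5)*(-275) = (2*5/(-7 + 2*5))*(-275) = (2*5/(-7 + 10))*(-275) = (2*5/3)*(-275) = (2*5*(1/3))*(-275) = (10/3)*(-275) = -2750/3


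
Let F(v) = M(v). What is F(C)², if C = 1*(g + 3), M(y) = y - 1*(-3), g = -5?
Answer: 1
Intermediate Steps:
M(y) = 3 + y (M(y) = y + 3 = 3 + y)
C = -2 (C = 1*(-5 + 3) = 1*(-2) = -2)
F(v) = 3 + v
F(C)² = (3 - 2)² = 1² = 1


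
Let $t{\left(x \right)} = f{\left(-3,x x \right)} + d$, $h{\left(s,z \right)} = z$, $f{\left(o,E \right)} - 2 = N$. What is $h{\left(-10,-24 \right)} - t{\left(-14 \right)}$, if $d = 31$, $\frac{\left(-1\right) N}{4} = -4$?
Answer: $-73$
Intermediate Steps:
$N = 16$ ($N = \left(-4\right) \left(-4\right) = 16$)
$f{\left(o,E \right)} = 18$ ($f{\left(o,E \right)} = 2 + 16 = 18$)
$t{\left(x \right)} = 49$ ($t{\left(x \right)} = 18 + 31 = 49$)
$h{\left(-10,-24 \right)} - t{\left(-14 \right)} = -24 - 49 = -73$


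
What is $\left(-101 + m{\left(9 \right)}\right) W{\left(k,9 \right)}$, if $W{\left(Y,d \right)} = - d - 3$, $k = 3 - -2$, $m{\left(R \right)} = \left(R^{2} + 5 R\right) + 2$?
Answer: $-324$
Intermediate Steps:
$m{\left(R \right)} = 2 + R^{2} + 5 R$
$k = 5$ ($k = 3 + 2 = 5$)
$W{\left(Y,d \right)} = -3 - d$
$\left(-101 + m{\left(9 \right)}\right) W{\left(k,9 \right)} = \left(-101 + \left(2 + 9^{2} + 5 \cdot 9\right)\right) \left(-3 - 9\right) = \left(-101 + \left(2 + 81 + 45\right)\right) \left(-3 - 9\right) = \left(-101 + 128\right) \left(-12\right) = 27 \left(-12\right) = -324$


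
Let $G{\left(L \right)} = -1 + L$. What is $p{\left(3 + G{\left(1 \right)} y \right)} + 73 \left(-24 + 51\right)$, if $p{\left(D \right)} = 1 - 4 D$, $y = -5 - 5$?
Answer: $1960$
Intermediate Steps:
$y = -10$ ($y = -5 - 5 = -10$)
$p{\left(3 + G{\left(1 \right)} y \right)} + 73 \left(-24 + 51\right) = \left(1 - 4 \left(3 + \left(-1 + 1\right) \left(-10\right)\right)\right) + 73 \left(-24 + 51\right) = \left(1 - 4 \left(3 + 0 \left(-10\right)\right)\right) + 73 \cdot 27 = \left(1 - 4 \left(3 + 0\right)\right) + 1971 = \left(1 - 12\right) + 1971 = -11 + 1971 = 1960$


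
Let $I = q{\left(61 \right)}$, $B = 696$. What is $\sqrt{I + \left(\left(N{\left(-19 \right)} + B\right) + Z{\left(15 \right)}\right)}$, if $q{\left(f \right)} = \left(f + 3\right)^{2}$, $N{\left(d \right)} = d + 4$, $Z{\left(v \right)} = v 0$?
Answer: $\sqrt{4777} \approx 69.116$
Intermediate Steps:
$Z{\left(v \right)} = 0$
$N{\left(d \right)} = 4 + d$
$q{\left(f \right)} = \left(3 + f\right)^{2}$
$I = 4096$ ($I = \left(3 + 61\right)^{2} = 64^{2} = 4096$)
$\sqrt{I + \left(\left(N{\left(-19 \right)} + B\right) + Z{\left(15 \right)}\right)} = \sqrt{4096 + \left(\left(\left(4 - 19\right) + 696\right) + 0\right)} = \sqrt{4096 + \left(\left(-15 + 696\right) + 0\right)} = \sqrt{4096 + \left(681 + 0\right)} = \sqrt{4096 + 681} = \sqrt{4777}$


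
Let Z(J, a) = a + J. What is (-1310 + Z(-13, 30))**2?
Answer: 1671849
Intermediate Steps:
Z(J, a) = J + a
(-1310 + Z(-13, 30))**2 = (-1310 + (-13 + 30))**2 = (-1310 + 17)**2 = (-1293)**2 = 1671849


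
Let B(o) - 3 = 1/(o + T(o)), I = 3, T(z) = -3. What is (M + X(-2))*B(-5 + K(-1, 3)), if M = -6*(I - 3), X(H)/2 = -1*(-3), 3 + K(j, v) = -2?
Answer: 228/13 ≈ 17.538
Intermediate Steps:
K(j, v) = -5 (K(j, v) = -3 - 2 = -5)
X(H) = 6 (X(H) = 2*(-1*(-3)) = 2*3 = 6)
B(o) = 3 + 1/(-3 + o) (B(o) = 3 + 1/(o - 3) = 3 + 1/(-3 + o))
M = 0 (M = -6*(3 - 3) = -6*0 = 0)
(M + X(-2))*B(-5 + K(-1, 3)) = (0 + 6)*((-8 + 3*(-5 - 5))/(-3 + (-5 - 5))) = 6*((-8 + 3*(-10))/(-3 - 10)) = 6*((-8 - 30)/(-13)) = 6*(-1/13*(-38)) = 6*(38/13) = 228/13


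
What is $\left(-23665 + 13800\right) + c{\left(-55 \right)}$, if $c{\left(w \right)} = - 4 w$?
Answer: $-9645$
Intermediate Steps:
$\left(-23665 + 13800\right) + c{\left(-55 \right)} = \left(-23665 + 13800\right) - -220 = -9865 + 220 = -9645$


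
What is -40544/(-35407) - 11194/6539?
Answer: -131228742/231526373 ≈ -0.56680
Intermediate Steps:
-40544/(-35407) - 11194/6539 = -40544*(-1/35407) - 11194*1/6539 = 40544/35407 - 11194/6539 = -131228742/231526373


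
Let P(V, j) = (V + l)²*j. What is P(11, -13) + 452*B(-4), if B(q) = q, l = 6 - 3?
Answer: -4356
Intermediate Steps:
l = 3
P(V, j) = j*(3 + V)² (P(V, j) = (V + 3)²*j = (3 + V)²*j = j*(3 + V)²)
P(11, -13) + 452*B(-4) = -13*(3 + 11)² + 452*(-4) = -13*14² - 1808 = -13*196 - 1808 = -2548 - 1808 = -4356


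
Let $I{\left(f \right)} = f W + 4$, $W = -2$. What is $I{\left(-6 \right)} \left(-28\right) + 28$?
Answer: $-420$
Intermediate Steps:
$I{\left(f \right)} = 4 - 2 f$ ($I{\left(f \right)} = f \left(-2\right) + 4 = - 2 f + 4 = 4 - 2 f$)
$I{\left(-6 \right)} \left(-28\right) + 28 = \left(4 - -12\right) \left(-28\right) + 28 = \left(4 + 12\right) \left(-28\right) + 28 = 16 \left(-28\right) + 28 = -448 + 28 = -420$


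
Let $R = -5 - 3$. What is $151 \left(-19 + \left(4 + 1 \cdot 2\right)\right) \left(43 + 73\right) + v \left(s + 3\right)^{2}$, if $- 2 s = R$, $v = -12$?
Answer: $-228296$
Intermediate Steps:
$R = -8$
$s = 4$ ($s = \left(- \frac{1}{2}\right) \left(-8\right) = 4$)
$151 \left(-19 + \left(4 + 1 \cdot 2\right)\right) \left(43 + 73\right) + v \left(s + 3\right)^{2} = 151 \left(-19 + \left(4 + 1 \cdot 2\right)\right) \left(43 + 73\right) - 12 \left(4 + 3\right)^{2} = 151 \left(-19 + \left(4 + 2\right)\right) 116 - 12 \cdot 7^{2} = 151 \left(-19 + 6\right) 116 - 588 = 151 \left(\left(-13\right) 116\right) - 588 = 151 \left(-1508\right) - 588 = -227708 - 588 = -228296$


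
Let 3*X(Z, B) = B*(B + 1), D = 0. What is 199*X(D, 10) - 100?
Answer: 21590/3 ≈ 7196.7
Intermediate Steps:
X(Z, B) = B*(1 + B)/3 (X(Z, B) = (B*(B + 1))/3 = (B*(1 + B))/3 = B*(1 + B)/3)
199*X(D, 10) - 100 = 199*((⅓)*10*(1 + 10)) - 100 = 199*((⅓)*10*11) - 100 = 199*(110/3) - 100 = 21890/3 - 100 = 21590/3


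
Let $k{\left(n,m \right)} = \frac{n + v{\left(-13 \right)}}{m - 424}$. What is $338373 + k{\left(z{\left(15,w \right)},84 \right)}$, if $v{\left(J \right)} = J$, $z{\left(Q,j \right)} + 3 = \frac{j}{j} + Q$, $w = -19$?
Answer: $338373$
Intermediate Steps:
$z{\left(Q,j \right)} = -2 + Q$ ($z{\left(Q,j \right)} = -3 + \left(\frac{j}{j} + Q\right) = -3 + \left(1 + Q\right) = -2 + Q$)
$k{\left(n,m \right)} = \frac{-13 + n}{-424 + m}$ ($k{\left(n,m \right)} = \frac{n - 13}{m - 424} = \frac{-13 + n}{-424 + m}$)
$338373 + k{\left(z{\left(15,w \right)},84 \right)} = 338373 + \frac{-13 + \left(-2 + 15\right)}{-424 + 84} = 338373 + \frac{-13 + 13}{-340} = 338373 - 0 = 338373 + 0 = 338373$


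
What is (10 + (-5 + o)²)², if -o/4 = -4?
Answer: 17161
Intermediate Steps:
o = 16 (o = -4*(-4) = 16)
(10 + (-5 + o)²)² = (10 + (-5 + 16)²)² = (10 + 11²)² = (10 + 121)² = 131² = 17161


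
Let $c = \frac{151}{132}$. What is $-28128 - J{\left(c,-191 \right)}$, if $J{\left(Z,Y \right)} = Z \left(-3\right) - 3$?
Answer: $- \frac{1237349}{44} \approx -28122.0$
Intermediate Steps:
$c = \frac{151}{132}$ ($c = 151 \cdot \frac{1}{132} = \frac{151}{132} \approx 1.1439$)
$J{\left(Z,Y \right)} = -3 - 3 Z$ ($J{\left(Z,Y \right)} = - 3 Z - 3 = -3 - 3 Z$)
$-28128 - J{\left(c,-191 \right)} = -28128 - \left(-3 - \frac{151}{44}\right) = -28128 - - \frac{283}{44} = -28128 + \frac{283}{44} = - \frac{1237349}{44}$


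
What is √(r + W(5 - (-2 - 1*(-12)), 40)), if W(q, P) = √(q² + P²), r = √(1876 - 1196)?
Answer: √(2*√170 + 5*√65) ≈ 8.1479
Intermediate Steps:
r = 2*√170 (r = √680 = 2*√170 ≈ 26.077)
W(q, P) = √(P² + q²)
√(r + W(5 - (-2 - 1*(-12)), 40)) = √(2*√170 + √(40² + (5 - (-2 - 1*(-12)))²)) = √(2*√170 + √(1600 + (5 - (-2 + 12))²)) = √(2*√170 + √(1600 + (5 - 1*10)²)) = √(2*√170 + √(1600 + (5 - 10)²)) = √(2*√170 + √(1600 + (-5)²)) = √(2*√170 + √(1600 + 25)) = √(2*√170 + √1625) = √(2*√170 + 5*√65)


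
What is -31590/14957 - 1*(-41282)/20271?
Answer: -22906016/303193347 ≈ -0.075549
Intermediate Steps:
-31590/14957 - 1*(-41282)/20271 = -31590*1/14957 + 41282*(1/20271) = -31590/14957 + 41282/20271 = -22906016/303193347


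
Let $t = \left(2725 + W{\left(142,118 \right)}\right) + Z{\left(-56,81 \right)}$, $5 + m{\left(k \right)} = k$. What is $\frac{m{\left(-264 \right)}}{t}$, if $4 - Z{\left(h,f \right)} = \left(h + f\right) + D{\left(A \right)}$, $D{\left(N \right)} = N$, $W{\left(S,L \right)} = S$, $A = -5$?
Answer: $- \frac{269}{2851} \approx -0.094353$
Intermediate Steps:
$m{\left(k \right)} = -5 + k$
$Z{\left(h,f \right)} = 9 - f - h$ ($Z{\left(h,f \right)} = 4 - \left(\left(h + f\right) - 5\right) = 4 - \left(\left(f + h\right) - 5\right) = 4 - \left(-5 + f + h\right) = 9 - f - h$)
$t = 2851$ ($t = \left(2725 + 142\right) - 16 = 2867 + \left(9 - 81 + 56\right) = 2867 - 16 = 2851$)
$\frac{m{\left(-264 \right)}}{t} = \frac{-5 - 264}{2851} = \left(-269\right) \frac{1}{2851} = - \frac{269}{2851}$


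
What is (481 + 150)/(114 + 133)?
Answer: 631/247 ≈ 2.5547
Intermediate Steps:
(481 + 150)/(114 + 133) = 631/247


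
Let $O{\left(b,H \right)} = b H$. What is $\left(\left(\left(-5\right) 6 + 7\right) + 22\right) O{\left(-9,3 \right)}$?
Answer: $27$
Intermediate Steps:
$O{\left(b,H \right)} = H b$
$\left(\left(\left(-5\right) 6 + 7\right) + 22\right) O{\left(-9,3 \right)} = \left(\left(\left(-5\right) 6 + 7\right) + 22\right) 3 \left(-9\right) = \left(\left(-30 + 7\right) + 22\right) \left(-27\right) = \left(-23 + 22\right) \left(-27\right) = \left(-1\right) \left(-27\right) = 27$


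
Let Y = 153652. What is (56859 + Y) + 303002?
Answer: 513513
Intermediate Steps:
(56859 + Y) + 303002 = (56859 + 153652) + 303002 = 210511 + 303002 = 513513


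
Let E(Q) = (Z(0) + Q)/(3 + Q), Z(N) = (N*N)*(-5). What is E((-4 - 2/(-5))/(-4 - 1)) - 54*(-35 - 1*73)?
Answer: 180798/31 ≈ 5832.2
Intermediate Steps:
Z(N) = -5*N² (Z(N) = N²*(-5) = -5*N²)
E(Q) = Q/(3 + Q) (E(Q) = (-5*0² + Q)/(3 + Q) = (-5*0 + Q)/(3 + Q) = (0 + Q)/(3 + Q) = Q/(3 + Q))
E((-4 - 2/(-5))/(-4 - 1)) - 54*(-35 - 1*73) = ((-4 - 2/(-5))/(-4 - 1))/(3 + (-4 - 2/(-5))/(-4 - 1)) - 54*(-35 - 1*73) = ((-4 - 2*(-⅕))/(-5))/(3 + (-4 - 2*(-⅕))/(-5)) - 54*(-35 - 73) = ((-4 + ⅖)*(-⅕))/(3 + (-4 + ⅖)*(-⅕)) - 54*(-108) = (-18/5*(-⅕))/(3 - 18/5*(-⅕)) + 5832 = 18/(25*(3 + 18/25)) + 5832 = 18/(25*(93/25)) + 5832 = (18/25)*(25/93) + 5832 = 6/31 + 5832 = 180798/31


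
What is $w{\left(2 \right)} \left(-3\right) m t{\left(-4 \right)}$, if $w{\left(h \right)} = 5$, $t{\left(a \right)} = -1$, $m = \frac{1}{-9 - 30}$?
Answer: $- \frac{5}{13} \approx -0.38462$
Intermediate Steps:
$m = - \frac{1}{39}$ ($m = \frac{1}{-39} = - \frac{1}{39} \approx -0.025641$)
$w{\left(2 \right)} \left(-3\right) m t{\left(-4 \right)} = 5 \left(-3\right) \left(- \frac{1}{39}\right) \left(-1\right) = \left(-15\right) \left(- \frac{1}{39}\right) \left(-1\right) = \frac{5}{13} \left(-1\right) = - \frac{5}{13}$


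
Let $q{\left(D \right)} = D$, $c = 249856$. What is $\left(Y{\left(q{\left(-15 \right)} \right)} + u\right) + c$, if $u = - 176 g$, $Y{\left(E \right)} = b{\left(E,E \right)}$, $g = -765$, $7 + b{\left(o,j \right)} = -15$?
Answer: $384474$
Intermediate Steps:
$b{\left(o,j \right)} = -22$ ($b{\left(o,j \right)} = -7 - 15 = -22$)
$Y{\left(E \right)} = -22$
$u = 134640$ ($u = \left(-176\right) \left(-765\right) = 134640$)
$\left(Y{\left(q{\left(-15 \right)} \right)} + u\right) + c = \left(-22 + 134640\right) + 249856 = 134618 + 249856 = 384474$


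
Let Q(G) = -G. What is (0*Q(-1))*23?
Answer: 0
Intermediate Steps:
(0*Q(-1))*23 = (0*(-1*(-1)))*23 = (0*1)*23 = 0*23 = 0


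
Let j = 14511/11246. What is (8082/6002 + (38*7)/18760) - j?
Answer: 1591993087/22611994820 ≈ 0.070405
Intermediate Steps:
j = 14511/11246 (j = 14511*(1/11246) = 14511/11246 ≈ 1.2903)
(8082/6002 + (38*7)/18760) - j = (8082/6002 + (38*7)/18760) - 1*14511/11246 = (8082*(1/6002) + 266*(1/18760)) - 14511/11246 = (4041/3001 + 19/1340) - 14511/11246 = 5471959/4021340 - 14511/11246 = 1591993087/22611994820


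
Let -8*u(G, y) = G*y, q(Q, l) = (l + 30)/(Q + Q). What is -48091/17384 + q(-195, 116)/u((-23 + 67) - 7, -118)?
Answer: -20476693463/7400108040 ≈ -2.7671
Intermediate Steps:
q(Q, l) = (30 + l)/(2*Q) (q(Q, l) = (30 + l)/((2*Q)) = (30 + l)*(1/(2*Q)) = (30 + l)/(2*Q))
u(G, y) = -G*y/8
-48091/17384 + q(-195, 116)/u((-23 + 67) - 7, -118) = -48091/17384 + ((½)*(30 + 116)/(-195))/((-⅛*((-23 + 67) - 7)*(-118))) = -48091*1/17384 + ((½)*(-1/195)*146)/((-⅛*(44 - 7)*(-118))) = -48091/17384 - 73/(195*((-⅛*37*(-118)))) = -48091/17384 - 73/(195*2183/4) = -48091/17384 - 73/195*4/2183 = -48091/17384 - 292/425685 = -20476693463/7400108040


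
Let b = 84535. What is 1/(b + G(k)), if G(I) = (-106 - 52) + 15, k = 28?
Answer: 1/84392 ≈ 1.1849e-5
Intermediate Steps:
G(I) = -143 (G(I) = -158 + 15 = -143)
1/(b + G(k)) = 1/(84535 - 143) = 1/84392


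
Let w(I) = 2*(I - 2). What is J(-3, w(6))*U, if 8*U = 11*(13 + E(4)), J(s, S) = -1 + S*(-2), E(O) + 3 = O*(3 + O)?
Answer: -3553/4 ≈ -888.25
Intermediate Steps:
w(I) = -4 + 2*I (w(I) = 2*(-2 + I) = -4 + 2*I)
E(O) = -3 + O*(3 + O)
J(s, S) = -1 - 2*S
U = 209/4 (U = (11*(13 + (-3 + 4**2 + 3*4)))/8 = (11*(13 + (-3 + 16 + 12)))/8 = (11*(13 + 25))/8 = (11*38)/8 = (1/8)*418 = 209/4 ≈ 52.250)
J(-3, w(6))*U = (-1 - 2*(-4 + 2*6))*(209/4) = (-1 - 2*(-4 + 12))*(209/4) = (-1 - 2*8)*(209/4) = (-1 - 16)*(209/4) = -17*209/4 = -3553/4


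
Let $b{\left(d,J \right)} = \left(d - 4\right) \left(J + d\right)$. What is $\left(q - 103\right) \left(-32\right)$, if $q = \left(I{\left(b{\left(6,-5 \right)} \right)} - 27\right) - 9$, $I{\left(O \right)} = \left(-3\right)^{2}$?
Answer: $4160$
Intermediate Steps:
$b{\left(d,J \right)} = \left(-4 + d\right) \left(J + d\right)$
$I{\left(O \right)} = 9$
$q = -27$ ($q = \left(9 - 27\right) - 9 = -18 - 9 = -27$)
$\left(q - 103\right) \left(-32\right) = \left(-27 - 103\right) \left(-32\right) = \left(-130\right) \left(-32\right) = 4160$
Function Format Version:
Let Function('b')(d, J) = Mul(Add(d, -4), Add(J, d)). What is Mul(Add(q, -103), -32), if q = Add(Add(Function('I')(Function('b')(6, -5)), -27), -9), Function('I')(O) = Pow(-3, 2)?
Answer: 4160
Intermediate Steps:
Function('b')(d, J) = Mul(Add(-4, d), Add(J, d))
Function('I')(O) = 9
q = -27 (q = Add(Add(9, -27), -9) = Add(-18, -9) = -27)
Mul(Add(q, -103), -32) = Mul(Add(-27, -103), -32) = Mul(-130, -32) = 4160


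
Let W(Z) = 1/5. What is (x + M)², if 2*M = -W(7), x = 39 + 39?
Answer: 606841/100 ≈ 6068.4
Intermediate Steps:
W(Z) = ⅕
x = 78
M = -⅒ (M = (-1*⅕)/2 = (½)*(-⅕) = -⅒ ≈ -0.10000)
(x + M)² = (78 - ⅒)² = (779/10)² = 606841/100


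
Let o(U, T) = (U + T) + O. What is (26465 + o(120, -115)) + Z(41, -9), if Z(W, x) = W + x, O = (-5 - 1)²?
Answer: 26538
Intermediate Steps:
O = 36 (O = (-6)² = 36)
o(U, T) = 36 + T + U (o(U, T) = (U + T) + 36 = (T + U) + 36 = 36 + T + U)
(26465 + o(120, -115)) + Z(41, -9) = (26465 + (36 - 115 + 120)) + (41 - 9) = (26465 + 41) + 32 = 26506 + 32 = 26538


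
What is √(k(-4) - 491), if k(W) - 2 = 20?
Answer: I*√469 ≈ 21.656*I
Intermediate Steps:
k(W) = 22 (k(W) = 2 + 20 = 22)
√(k(-4) - 491) = √(22 - 491) = √(-469) = I*√469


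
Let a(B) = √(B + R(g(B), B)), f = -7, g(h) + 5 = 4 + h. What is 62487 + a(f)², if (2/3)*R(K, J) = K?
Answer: 62468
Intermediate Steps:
g(h) = -1 + h (g(h) = -5 + (4 + h) = -1 + h)
R(K, J) = 3*K/2
a(B) = √(-3/2 + 5*B/2) (a(B) = √(B + 3*(-1 + B)/2) = √(B + (-3/2 + 3*B/2)) = √(-3/2 + 5*B/2))
62487 + a(f)² = 62487 + (√(-6 + 10*(-7))/2)² = 62487 + (√(-6 - 70)/2)² = 62487 + (√(-76)/2)² = 62487 + ((2*I*√19)/2)² = 62487 + (I*√19)² = 62487 - 19 = 62468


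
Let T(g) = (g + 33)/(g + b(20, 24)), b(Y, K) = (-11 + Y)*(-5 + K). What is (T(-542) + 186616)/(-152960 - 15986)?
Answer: -69235045/62678966 ≈ -1.1046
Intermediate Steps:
T(g) = (33 + g)/(171 + g) (T(g) = (g + 33)/(g + (55 - 11*24 - 5*20 + 24*20)) = (33 + g)/(g + (55 - 264 - 100 + 480)) = (33 + g)/(g + 171) = (33 + g)/(171 + g))
(T(-542) + 186616)/(-152960 - 15986) = ((33 - 542)/(171 - 542) + 186616)/(-152960 - 15986) = (-509/(-371) + 186616)/(-168946) = (-1/371*(-509) + 186616)*(-1/168946) = (509/371 + 186616)*(-1/168946) = (69235045/371)*(-1/168946) = -69235045/62678966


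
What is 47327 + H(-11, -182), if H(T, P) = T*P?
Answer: 49329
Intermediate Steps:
H(T, P) = P*T
47327 + H(-11, -182) = 47327 - 182*(-11) = 47327 + 2002 = 49329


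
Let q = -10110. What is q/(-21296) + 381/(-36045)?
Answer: 59383529/127935720 ≈ 0.46417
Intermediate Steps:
q/(-21296) + 381/(-36045) = -10110/(-21296) + 381/(-36045) = -10110*(-1/21296) + 381*(-1/36045) = 5055/10648 - 127/12015 = 59383529/127935720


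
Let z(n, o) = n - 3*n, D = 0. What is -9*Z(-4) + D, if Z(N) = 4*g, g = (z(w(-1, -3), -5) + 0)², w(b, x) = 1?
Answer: -144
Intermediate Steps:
z(n, o) = -2*n
g = 4 (g = (-2*1 + 0)² = (-2 + 0)² = (-2)² = 4)
Z(N) = 16 (Z(N) = 4*4 = 16)
-9*Z(-4) + D = -9*16 + 0 = -144 + 0 = -144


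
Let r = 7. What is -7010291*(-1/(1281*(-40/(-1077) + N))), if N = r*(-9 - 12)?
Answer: -2516694469/67585133 ≈ -37.237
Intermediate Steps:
N = -147 (N = 7*(-9 - 12) = 7*(-21) = -147)
-7010291*(-1/(1281*(-40/(-1077) + N))) = -7010291*(-1/(1281*(-40/(-1077) - 147))) = -7010291*(-1/(1281*(-40*(-1/1077) - 147))) = -7010291*(-1/(1281*(40/1077 - 147))) = -7010291/((-158279/1077*(-1281))) = -7010291/67585133/359 = -7010291*359/67585133 = -2516694469/67585133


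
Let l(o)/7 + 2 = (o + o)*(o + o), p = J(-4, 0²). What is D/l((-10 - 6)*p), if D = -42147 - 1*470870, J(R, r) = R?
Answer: -513017/114674 ≈ -4.4737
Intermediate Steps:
p = -4
l(o) = -14 + 28*o² (l(o) = -14 + 7*((o + o)*(o + o)) = -14 + 7*((2*o)*(2*o)) = -14 + 7*(4*o²) = -14 + 28*o²)
D = -513017 (D = -42147 - 470870 = -513017)
D/l((-10 - 6)*p) = -513017/(-14 + 28*((-10 - 6)*(-4))²) = -513017/(-14 + 28*(-16*(-4))²) = -513017/(-14 + 28*64²) = -513017/(-14 + 28*4096) = -513017/(-14 + 114688) = -513017/114674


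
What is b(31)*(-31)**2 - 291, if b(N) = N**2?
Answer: 923230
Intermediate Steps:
b(31)*(-31)**2 - 291 = 31**2*(-31)**2 - 291 = 961*961 - 291 = 923521 - 291 = 923230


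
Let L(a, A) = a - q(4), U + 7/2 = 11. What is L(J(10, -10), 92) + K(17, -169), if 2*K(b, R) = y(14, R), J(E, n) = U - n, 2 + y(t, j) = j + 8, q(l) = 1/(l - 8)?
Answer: -255/4 ≈ -63.750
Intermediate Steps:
q(l) = 1/(-8 + l)
y(t, j) = 6 + j (y(t, j) = -2 + (j + 8) = -2 + (8 + j) = 6 + j)
U = 15/2 (U = -7/2 + 11 = 15/2 ≈ 7.5000)
J(E, n) = 15/2 - n
K(b, R) = 3 + R/2 (K(b, R) = (6 + R)/2 = 3 + R/2)
L(a, A) = 1/4 + a (L(a, A) = a - 1/(-8 + 4) = a - 1/(-4) = a - 1*(-1/4) = a + 1/4 = 1/4 + a)
L(J(10, -10), 92) + K(17, -169) = (1/4 + (15/2 - 1*(-10))) + (3 + (1/2)*(-169)) = (1/4 + (15/2 + 10)) + (3 - 169/2) = (1/4 + 35/2) - 163/2 = 71/4 - 163/2 = -255/4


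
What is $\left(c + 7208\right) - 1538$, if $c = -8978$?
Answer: $-3308$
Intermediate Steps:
$\left(c + 7208\right) - 1538 = \left(-8978 + 7208\right) - 1538 = -1770 - 1538 = -3308$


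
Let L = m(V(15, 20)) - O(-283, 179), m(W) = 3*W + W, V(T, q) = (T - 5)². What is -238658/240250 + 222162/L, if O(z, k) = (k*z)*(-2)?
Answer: -6454862826/2020382375 ≈ -3.1949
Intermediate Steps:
V(T, q) = (-5 + T)²
m(W) = 4*W
O(z, k) = -2*k*z
L = -100914 (L = 4*(-5 + 15)² - (-2)*179*(-283) = 4*10² - 1*101314 = 4*100 - 101314 = 400 - 101314 = -100914)
-238658/240250 + 222162/L = -238658/240250 + 222162/(-100914) = -238658*1/240250 + 222162*(-1/100914) = -119329/120125 - 37027/16819 = -6454862826/2020382375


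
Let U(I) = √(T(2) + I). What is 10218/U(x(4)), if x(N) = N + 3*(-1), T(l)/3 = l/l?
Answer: 5109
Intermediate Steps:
T(l) = 3 (T(l) = 3*(l/l) = 3*1 = 3)
x(N) = -3 + N (x(N) = N - 3 = -3 + N)
U(I) = √(3 + I)
10218/U(x(4)) = 10218/(√(3 + (-3 + 4))) = 10218/(√(3 + 1)) = 10218/(√4) = 10218/2 = 10218*(½) = 5109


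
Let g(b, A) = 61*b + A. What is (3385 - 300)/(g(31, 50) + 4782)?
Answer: 3085/6723 ≈ 0.45887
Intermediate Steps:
g(b, A) = A + 61*b
(3385 - 300)/(g(31, 50) + 4782) = (3385 - 300)/((50 + 61*31) + 4782) = 3085/((50 + 1891) + 4782) = 3085/(1941 + 4782) = 3085/6723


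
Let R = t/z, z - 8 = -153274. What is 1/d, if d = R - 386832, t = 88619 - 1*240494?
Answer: -153266/59288041437 ≈ -2.5851e-6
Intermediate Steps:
z = -153266 (z = 8 - 153274 = -153266)
t = -151875 (t = 88619 - 240494 = -151875)
R = 151875/153266 (R = -151875/(-153266) = -151875*(-1/153266) = 151875/153266 ≈ 0.99092)
d = -59288041437/153266 (d = 151875/153266 - 386832 = -59288041437/153266 ≈ -3.8683e+5)
1/d = 1/(-59288041437/153266) = -153266/59288041437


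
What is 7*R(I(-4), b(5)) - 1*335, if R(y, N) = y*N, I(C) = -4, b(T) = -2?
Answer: -279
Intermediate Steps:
R(y, N) = N*y
7*R(I(-4), b(5)) - 1*335 = 7*(-2*(-4)) - 1*335 = 7*8 - 335 = 56 - 335 = -279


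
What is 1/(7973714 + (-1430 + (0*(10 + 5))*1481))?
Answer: 1/7972284 ≈ 1.2543e-7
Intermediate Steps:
1/(7973714 + (-1430 + (0*(10 + 5))*1481)) = 1/(7973714 + (-1430 + (0*15)*1481)) = 1/(7973714 + (-1430 + 0*1481)) = 1/(7973714 + (-1430 + 0)) = 1/(7973714 - 1430) = 1/7972284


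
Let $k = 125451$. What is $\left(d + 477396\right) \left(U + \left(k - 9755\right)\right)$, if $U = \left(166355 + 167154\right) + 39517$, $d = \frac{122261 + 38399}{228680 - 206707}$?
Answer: $\frac{5126685456086896}{21973} \approx 2.3332 \cdot 10^{11}$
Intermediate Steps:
$d = \frac{160660}{21973} \approx 7.3117$
$U = 373026$ ($U = 333509 + 39517 = 373026$)
$\left(d + 477396\right) \left(U + \left(k - 9755\right)\right) = \left(\frac{160660}{21973} + 477396\right) \left(373026 + \left(125451 - 9755\right)\right) = \frac{10489982968 \left(373026 + 115696\right)}{21973} = \frac{10489982968}{21973} \cdot 488722 = \frac{5126685456086896}{21973}$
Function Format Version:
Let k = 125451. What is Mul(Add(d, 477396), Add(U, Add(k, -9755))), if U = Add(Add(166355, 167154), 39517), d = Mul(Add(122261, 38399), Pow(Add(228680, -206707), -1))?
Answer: Rational(5126685456086896, 21973) ≈ 2.3332e+11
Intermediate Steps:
d = Rational(160660, 21973) (d = Mul(160660, Pow(21973, -1)) = Mul(160660, Rational(1, 21973)) = Rational(160660, 21973) ≈ 7.3117)
U = 373026 (U = Add(333509, 39517) = 373026)
Mul(Add(d, 477396), Add(U, Add(k, -9755))) = Mul(Add(Rational(160660, 21973), 477396), Add(373026, Add(125451, -9755))) = Mul(Rational(10489982968, 21973), Add(373026, 115696)) = Mul(Rational(10489982968, 21973), 488722) = Rational(5126685456086896, 21973)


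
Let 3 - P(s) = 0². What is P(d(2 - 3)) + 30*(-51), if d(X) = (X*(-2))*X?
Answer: -1527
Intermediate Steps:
d(X) = -2*X² (d(X) = (-2*X)*X = -2*X²)
P(s) = 3 (P(s) = 3 - 1*0² = 3 - 1*0 = 3 + 0 = 3)
P(d(2 - 3)) + 30*(-51) = 3 + 30*(-51) = 3 - 1530 = -1527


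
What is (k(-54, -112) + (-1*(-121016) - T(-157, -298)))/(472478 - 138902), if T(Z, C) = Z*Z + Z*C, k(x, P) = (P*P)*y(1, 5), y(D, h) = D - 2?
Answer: 37037/333576 ≈ 0.11103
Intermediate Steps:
y(D, h) = -2 + D
k(x, P) = -P² (k(x, P) = (P*P)*(-2 + 1) = P²*(-1) = -P²)
T(Z, C) = Z² + C*Z
(k(-54, -112) + (-1*(-121016) - T(-157, -298)))/(472478 - 138902) = (-1*(-112)² + (-1*(-121016) - (-157)*(-298 - 157)))/(472478 - 138902) = (-1*12544 + (121016 - (-157)*(-455)))/333576 = (-12544 + (121016 - 1*71435))*(1/333576) = (-12544 + (121016 - 71435))*(1/333576) = (-12544 + 49581)*(1/333576) = 37037*(1/333576) = 37037/333576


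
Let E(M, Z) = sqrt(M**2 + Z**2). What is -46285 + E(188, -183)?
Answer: -46285 + sqrt(68833) ≈ -46023.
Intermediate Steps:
-46285 + E(188, -183) = -46285 + sqrt(188**2 + (-183)**2) = -46285 + sqrt(35344 + 33489) = -46285 + sqrt(68833)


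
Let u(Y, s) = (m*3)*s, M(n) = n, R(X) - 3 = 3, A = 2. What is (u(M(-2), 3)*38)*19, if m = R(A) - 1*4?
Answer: 12996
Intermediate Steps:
R(X) = 6 (R(X) = 3 + 3 = 6)
m = 2 (m = 6 - 1*4 = 6 - 4 = 2)
u(Y, s) = 6*s (u(Y, s) = (2*3)*s = 6*s)
(u(M(-2), 3)*38)*19 = ((6*3)*38)*19 = (18*38)*19 = 684*19 = 12996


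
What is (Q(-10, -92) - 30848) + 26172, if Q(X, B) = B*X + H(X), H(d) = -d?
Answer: -3746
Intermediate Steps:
Q(X, B) = -X + B*X (Q(X, B) = B*X - X = -X + B*X)
(Q(-10, -92) - 30848) + 26172 = (-10*(-1 - 92) - 30848) + 26172 = (-10*(-93) - 30848) + 26172 = (930 - 30848) + 26172 = -29918 + 26172 = -3746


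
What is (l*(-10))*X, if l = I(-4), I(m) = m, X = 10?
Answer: 400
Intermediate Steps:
l = -4
(l*(-10))*X = -4*(-10)*10 = 40*10 = 400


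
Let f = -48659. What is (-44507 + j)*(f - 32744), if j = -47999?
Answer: 7530265918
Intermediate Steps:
(-44507 + j)*(f - 32744) = (-44507 - 47999)*(-48659 - 32744) = -92506*(-81403) = 7530265918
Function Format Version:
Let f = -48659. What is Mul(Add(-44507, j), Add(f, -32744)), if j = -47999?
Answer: 7530265918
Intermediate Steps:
Mul(Add(-44507, j), Add(f, -32744)) = Mul(Add(-44507, -47999), Add(-48659, -32744)) = Mul(-92506, -81403) = 7530265918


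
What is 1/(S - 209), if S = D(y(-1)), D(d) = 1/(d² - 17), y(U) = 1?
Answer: -16/3345 ≈ -0.0047833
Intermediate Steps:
D(d) = 1/(-17 + d²)
S = -1/16 (S = 1/(-17 + 1²) = 1/(-17 + 1) = 1/(-16) = -1/16 ≈ -0.062500)
1/(S - 209) = 1/(-1/16 - 209) = 1/(-3345/16) = -16/3345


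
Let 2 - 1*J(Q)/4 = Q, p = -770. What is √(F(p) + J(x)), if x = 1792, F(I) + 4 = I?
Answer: I*√7934 ≈ 89.073*I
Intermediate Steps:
F(I) = -4 + I
J(Q) = 8 - 4*Q
√(F(p) + J(x)) = √((-4 - 770) + (8 - 4*1792)) = √(-774 + (8 - 7168)) = √(-774 - 7160) = √(-7934) = I*√7934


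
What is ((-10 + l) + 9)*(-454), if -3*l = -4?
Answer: -454/3 ≈ -151.33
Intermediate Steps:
l = 4/3 (l = -1/3*(-4) = 4/3 ≈ 1.3333)
((-10 + l) + 9)*(-454) = ((-10 + 4/3) + 9)*(-454) = (-26/3 + 9)*(-454) = (1/3)*(-454) = -454/3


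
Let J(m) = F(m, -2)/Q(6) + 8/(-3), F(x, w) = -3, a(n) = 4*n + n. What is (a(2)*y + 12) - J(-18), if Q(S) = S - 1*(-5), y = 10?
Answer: 3793/33 ≈ 114.94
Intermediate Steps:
a(n) = 5*n
Q(S) = 5 + S (Q(S) = S + 5 = 5 + S)
J(m) = -97/33 (J(m) = -3/(5 + 6) + 8/(-3) = -3/11 + 8*(-1/3) = -3*1/11 - 8/3 = -3/11 - 8/3 = -97/33)
(a(2)*y + 12) - J(-18) = ((5*2)*10 + 12) - 1*(-97/33) = (10*10 + 12) + 97/33 = (100 + 12) + 97/33 = 112 + 97/33 = 3793/33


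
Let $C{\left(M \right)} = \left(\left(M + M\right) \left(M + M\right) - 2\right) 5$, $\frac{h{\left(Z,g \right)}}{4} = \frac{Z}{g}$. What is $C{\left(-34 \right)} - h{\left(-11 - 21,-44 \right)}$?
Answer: $\frac{254178}{11} \approx 23107.0$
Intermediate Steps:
$h{\left(Z,g \right)} = \frac{4 Z}{g}$ ($h{\left(Z,g \right)} = 4 \frac{Z}{g} = \frac{4 Z}{g}$)
$C{\left(M \right)} = -10 + 20 M^{2}$ ($C{\left(M \right)} = \left(2 M 2 M - 2\right) 5 = \left(4 M^{2} - 2\right) 5 = \left(-2 + 4 M^{2}\right) 5 = -10 + 20 M^{2}$)
$C{\left(-34 \right)} - h{\left(-11 - 21,-44 \right)} = \left(-10 + 20 \left(-34\right)^{2}\right) - \frac{4 \left(-11 - 21\right)}{-44} = \left(-10 + 20 \cdot 1156\right) - 4 \left(-32\right) \left(- \frac{1}{44}\right) = \left(-10 + 23120\right) - \frac{32}{11} = 23110 - \frac{32}{11} = \frac{254178}{11}$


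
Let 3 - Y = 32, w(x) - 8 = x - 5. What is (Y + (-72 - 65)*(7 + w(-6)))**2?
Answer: 332929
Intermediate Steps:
w(x) = 3 + x (w(x) = 8 + (x - 5) = 8 + (-5 + x) = 3 + x)
Y = -29 (Y = 3 - 1*32 = 3 - 32 = -29)
(Y + (-72 - 65)*(7 + w(-6)))**2 = (-29 + (-72 - 65)*(7 + (3 - 6)))**2 = (-29 - 137*(7 - 3))**2 = (-29 - 137*4)**2 = (-29 - 548)**2 = (-577)**2 = 332929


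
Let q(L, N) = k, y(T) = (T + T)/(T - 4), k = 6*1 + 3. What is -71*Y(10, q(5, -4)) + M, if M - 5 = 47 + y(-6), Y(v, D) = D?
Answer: -2929/5 ≈ -585.80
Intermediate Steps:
k = 9 (k = 6 + 3 = 9)
y(T) = 2*T/(-4 + T) (y(T) = (2*T)/(-4 + T) = 2*T/(-4 + T))
q(L, N) = 9
M = 266/5 (M = 5 + (47 + 2*(-6)/(-4 - 6)) = 5 + (47 + 2*(-6)/(-10)) = 5 + (47 + 2*(-6)*(-⅒)) = 5 + (47 + 6/5) = 5 + 241/5 = 266/5 ≈ 53.200)
-71*Y(10, q(5, -4)) + M = -71*9 + 266/5 = -639 + 266/5 = -2929/5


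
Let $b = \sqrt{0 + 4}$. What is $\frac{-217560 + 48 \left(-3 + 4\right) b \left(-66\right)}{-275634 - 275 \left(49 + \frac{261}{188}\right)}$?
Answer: $\frac{42092448}{54424267} \approx 0.77341$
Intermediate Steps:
$b = 2$ ($b = \sqrt{4} = 2$)
$\frac{-217560 + 48 \left(-3 + 4\right) b \left(-66\right)}{-275634 - 275 \left(49 + \frac{261}{188}\right)} = \frac{-217560 + 48 \left(-3 + 4\right) 2 \left(-66\right)}{-275634 - 275 \left(49 + \frac{261}{188}\right)} = \frac{-217560 + 48 \cdot 1 \cdot 2 \left(-66\right)}{-275634 - 275 \left(49 + 261 \cdot \frac{1}{188}\right)} = \frac{-217560 + 48 \cdot 2 \left(-66\right)}{-275634 - 275 \left(49 + \frac{261}{188}\right)} = \frac{-217560 + 96 \left(-66\right)}{-275634 - \frac{2605075}{188}} = \frac{-217560 - 6336}{-275634 - \frac{2605075}{188}} = - \frac{223896}{- \frac{54424267}{188}} = \left(-223896\right) \left(- \frac{188}{54424267}\right) = \frac{42092448}{54424267}$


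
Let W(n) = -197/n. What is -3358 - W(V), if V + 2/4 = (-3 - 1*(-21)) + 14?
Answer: -211160/63 ≈ -3351.7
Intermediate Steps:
V = 63/2 (V = -1/2 + ((-3 - 1*(-21)) + 14) = -1/2 + ((-3 + 21) + 14) = -1/2 + (18 + 14) = -1/2 + 32 = 63/2 ≈ 31.500)
-3358 - W(V) = -3358 - (-197)/63/2 = -3358 - (-197)*2/63 = -3358 - 1*(-394/63) = -3358 + 394/63 = -211160/63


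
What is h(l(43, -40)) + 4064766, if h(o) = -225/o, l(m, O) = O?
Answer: 32518173/8 ≈ 4.0648e+6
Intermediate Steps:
h(l(43, -40)) + 4064766 = -225/(-40) + 4064766 = -225*(-1/40) + 4064766 = 45/8 + 4064766 = 32518173/8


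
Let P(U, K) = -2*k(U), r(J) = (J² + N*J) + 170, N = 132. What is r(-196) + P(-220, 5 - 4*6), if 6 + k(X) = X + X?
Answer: 13606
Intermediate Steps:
r(J) = 170 + J² + 132*J (r(J) = (J² + 132*J) + 170 = 170 + J² + 132*J)
k(X) = -6 + 2*X (k(X) = -6 + (X + X) = -6 + 2*X)
P(U, K) = 12 - 4*U (P(U, K) = -2*(-6 + 2*U) = 12 - 4*U)
r(-196) + P(-220, 5 - 4*6) = (170 + (-196)² + 132*(-196)) + (12 - 4*(-220)) = (170 + 38416 - 25872) + (12 + 880) = 12714 + 892 = 13606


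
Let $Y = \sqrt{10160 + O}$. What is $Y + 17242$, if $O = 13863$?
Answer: $17242 + \sqrt{24023} \approx 17397.0$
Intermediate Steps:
$Y = \sqrt{24023}$ ($Y = \sqrt{10160 + 13863} = \sqrt{24023} \approx 154.99$)
$Y + 17242 = \sqrt{24023} + 17242 = 17242 + \sqrt{24023}$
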